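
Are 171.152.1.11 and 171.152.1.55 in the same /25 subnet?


Mask: 255.255.255.128
171.152.1.11 AND mask = 171.152.1.0
171.152.1.55 AND mask = 171.152.1.0
Yes, same subnet (171.152.1.0)


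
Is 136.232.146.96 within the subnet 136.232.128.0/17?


Subnet network: 136.232.128.0
Test IP AND mask: 136.232.128.0
Yes, 136.232.146.96 is in 136.232.128.0/17


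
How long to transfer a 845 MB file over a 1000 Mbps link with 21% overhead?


Effective throughput = 1000 * (1 - 21/100) = 790 Mbps
File size in Mb = 845 * 8 = 6760 Mb
Time = 6760 / 790
Time = 8.557 seconds


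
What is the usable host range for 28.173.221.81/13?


Network: 28.168.0.0
Broadcast: 28.175.255.255
First usable = network + 1
Last usable = broadcast - 1
Range: 28.168.0.1 to 28.175.255.254


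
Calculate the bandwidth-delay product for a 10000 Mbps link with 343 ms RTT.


BDP = bandwidth * RTT
= 10000 Mbps * 343 ms
= 10000 * 1e6 * 343 / 1000 bits
= 3430000000 bits
= 428750000 bytes
= 418701.1719 KB
BDP = 3430000000 bits (428750000 bytes)


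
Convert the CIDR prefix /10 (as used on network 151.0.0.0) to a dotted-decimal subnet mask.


/10 means 10 network bits, 22 host bits
Binary: 11111111110000000000000000000000
Mask: 255.192.0.0


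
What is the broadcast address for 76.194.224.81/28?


Network: 76.194.224.80/28
Host bits = 4
Set all host bits to 1:
Broadcast: 76.194.224.95


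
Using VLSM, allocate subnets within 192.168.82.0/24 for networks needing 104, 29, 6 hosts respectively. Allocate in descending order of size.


104 hosts -> /25 (126 usable): 192.168.82.0/25
29 hosts -> /27 (30 usable): 192.168.82.128/27
6 hosts -> /29 (6 usable): 192.168.82.160/29
Allocation: 192.168.82.0/25 (104 hosts, 126 usable); 192.168.82.128/27 (29 hosts, 30 usable); 192.168.82.160/29 (6 hosts, 6 usable)


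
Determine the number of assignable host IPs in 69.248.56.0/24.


Host bits = 32 - 24 = 8
Total addresses = 2^8 = 256
Usable = total - 2 (network and broadcast)
Usable hosts: 254


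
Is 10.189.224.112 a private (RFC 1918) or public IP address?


RFC 1918 private ranges:
  10.0.0.0/8 (10.0.0.0 - 10.255.255.255)
  172.16.0.0/12 (172.16.0.0 - 172.31.255.255)
  192.168.0.0/16 (192.168.0.0 - 192.168.255.255)
Private (in 10.0.0.0/8)


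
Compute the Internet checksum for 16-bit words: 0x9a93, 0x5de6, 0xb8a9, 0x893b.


Sum all words (with carry folding):
+ 0x9a93 = 0x9a93
+ 0x5de6 = 0xf879
+ 0xb8a9 = 0xb123
+ 0x893b = 0x3a5f
One's complement: ~0x3a5f
Checksum = 0xc5a0


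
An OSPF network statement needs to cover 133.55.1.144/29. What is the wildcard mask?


Subnet mask: 255.255.255.248
Wildcard = 255.255.255.255 - subnet mask
255 - 255 = 0
255 - 255 = 0
255 - 255 = 0
255 - 248 = 7
Wildcard: 0.0.0.7


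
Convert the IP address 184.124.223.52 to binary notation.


184 = 10111000
124 = 01111100
223 = 11011111
52 = 00110100
Binary: 10111000.01111100.11011111.00110100


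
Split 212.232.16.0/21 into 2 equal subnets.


New prefix = 21 + 1 = 22
Each subnet has 1024 addresses
  212.232.16.0/22
  212.232.20.0/22
Subnets: 212.232.16.0/22, 212.232.20.0/22


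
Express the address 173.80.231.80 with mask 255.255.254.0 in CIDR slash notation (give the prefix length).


Binary: 11111111.11111111.11111110.00000000
Count leading 1s
Prefix: /23


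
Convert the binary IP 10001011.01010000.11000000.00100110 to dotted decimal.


10001011 = 139
01010000 = 80
11000000 = 192
00100110 = 38
IP: 139.80.192.38


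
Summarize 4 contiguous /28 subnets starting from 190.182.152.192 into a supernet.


Original prefix: /28
Number of subnets: 4 = 2^2
New prefix = 28 - 2 = 26
Supernet: 190.182.152.192/26


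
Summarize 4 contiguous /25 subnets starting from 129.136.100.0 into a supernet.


Original prefix: /25
Number of subnets: 4 = 2^2
New prefix = 25 - 2 = 23
Supernet: 129.136.100.0/23


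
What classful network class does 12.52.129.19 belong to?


First octet: 12
Binary: 00001100
0xxxxxxx -> Class A (1-126)
Class A, default mask 255.0.0.0 (/8)


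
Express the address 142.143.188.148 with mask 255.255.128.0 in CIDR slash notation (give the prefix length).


Binary: 11111111.11111111.10000000.00000000
Count leading 1s
Prefix: /17


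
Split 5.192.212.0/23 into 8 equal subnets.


New prefix = 23 + 3 = 26
Each subnet has 64 addresses
  5.192.212.0/26
  5.192.212.64/26
  5.192.212.128/26
  5.192.212.192/26
  5.192.213.0/26
  5.192.213.64/26
  5.192.213.128/26
  5.192.213.192/26
Subnets: 5.192.212.0/26, 5.192.212.64/26, 5.192.212.128/26, 5.192.212.192/26, 5.192.213.0/26, 5.192.213.64/26, 5.192.213.128/26, 5.192.213.192/26


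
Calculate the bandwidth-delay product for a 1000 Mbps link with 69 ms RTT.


BDP = bandwidth * RTT
= 1000 Mbps * 69 ms
= 1000 * 1e6 * 69 / 1000 bits
= 69000000 bits
= 8625000 bytes
= 8422.8516 KB
BDP = 69000000 bits (8625000 bytes)


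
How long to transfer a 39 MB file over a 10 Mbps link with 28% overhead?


Effective throughput = 10 * (1 - 28/100) = 7.2 Mbps
File size in Mb = 39 * 8 = 312 Mb
Time = 312 / 7.2
Time = 43.3333 seconds


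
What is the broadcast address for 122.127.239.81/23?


Network: 122.127.238.0/23
Host bits = 9
Set all host bits to 1:
Broadcast: 122.127.239.255


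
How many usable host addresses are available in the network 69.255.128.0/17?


Host bits = 32 - 17 = 15
Total addresses = 2^15 = 32768
Usable = total - 2 (network and broadcast)
Usable hosts: 32766


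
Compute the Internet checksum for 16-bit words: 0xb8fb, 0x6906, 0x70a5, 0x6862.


Sum all words (with carry folding):
+ 0xb8fb = 0xb8fb
+ 0x6906 = 0x2202
+ 0x70a5 = 0x92a7
+ 0x6862 = 0xfb09
One's complement: ~0xfb09
Checksum = 0x04f6


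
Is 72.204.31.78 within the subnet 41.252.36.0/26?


Subnet network: 41.252.36.0
Test IP AND mask: 72.204.31.64
No, 72.204.31.78 is not in 41.252.36.0/26


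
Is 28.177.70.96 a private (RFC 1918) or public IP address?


RFC 1918 private ranges:
  10.0.0.0/8 (10.0.0.0 - 10.255.255.255)
  172.16.0.0/12 (172.16.0.0 - 172.31.255.255)
  192.168.0.0/16 (192.168.0.0 - 192.168.255.255)
Public (not in any RFC 1918 range)


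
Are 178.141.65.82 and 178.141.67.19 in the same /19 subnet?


Mask: 255.255.224.0
178.141.65.82 AND mask = 178.141.64.0
178.141.67.19 AND mask = 178.141.64.0
Yes, same subnet (178.141.64.0)


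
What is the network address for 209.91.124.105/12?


IP:   11010001.01011011.01111100.01101001
Mask: 11111111.11110000.00000000.00000000
AND operation:
Net:  11010001.01010000.00000000.00000000
Network: 209.80.0.0/12


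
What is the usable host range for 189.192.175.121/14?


Network: 189.192.0.0
Broadcast: 189.195.255.255
First usable = network + 1
Last usable = broadcast - 1
Range: 189.192.0.1 to 189.195.255.254


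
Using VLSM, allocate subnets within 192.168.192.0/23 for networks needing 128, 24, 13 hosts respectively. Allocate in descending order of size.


128 hosts -> /24 (254 usable): 192.168.192.0/24
24 hosts -> /27 (30 usable): 192.168.193.0/27
13 hosts -> /28 (14 usable): 192.168.193.32/28
Allocation: 192.168.192.0/24 (128 hosts, 254 usable); 192.168.193.0/27 (24 hosts, 30 usable); 192.168.193.32/28 (13 hosts, 14 usable)


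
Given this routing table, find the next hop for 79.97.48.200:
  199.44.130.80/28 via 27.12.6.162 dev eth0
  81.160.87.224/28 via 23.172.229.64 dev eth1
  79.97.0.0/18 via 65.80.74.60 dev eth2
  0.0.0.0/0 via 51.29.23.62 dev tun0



Longest prefix match for 79.97.48.200:
  /28 199.44.130.80: no
  /28 81.160.87.224: no
  /18 79.97.0.0: MATCH
  /0 0.0.0.0: MATCH
Selected: next-hop 65.80.74.60 via eth2 (matched /18)


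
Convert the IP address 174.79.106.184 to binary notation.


174 = 10101110
79 = 01001111
106 = 01101010
184 = 10111000
Binary: 10101110.01001111.01101010.10111000


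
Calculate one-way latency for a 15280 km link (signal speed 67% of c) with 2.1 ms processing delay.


Speed = 0.67 * 3e5 km/s = 201000 km/s
Propagation delay = 15280 / 201000 = 0.076 s = 76.0199 ms
Processing delay = 2.1 ms
Total one-way latency = 78.1199 ms


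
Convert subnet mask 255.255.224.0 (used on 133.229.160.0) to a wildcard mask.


Subnet mask: 255.255.224.0
Wildcard = 255.255.255.255 - subnet mask
255 - 255 = 0
255 - 255 = 0
255 - 224 = 31
255 - 0 = 255
Wildcard: 0.0.31.255


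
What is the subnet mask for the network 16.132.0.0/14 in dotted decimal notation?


/14 means 14 network bits, 18 host bits
Binary: 11111111111111000000000000000000
Mask: 255.252.0.0


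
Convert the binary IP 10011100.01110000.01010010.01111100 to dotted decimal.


10011100 = 156
01110000 = 112
01010010 = 82
01111100 = 124
IP: 156.112.82.124


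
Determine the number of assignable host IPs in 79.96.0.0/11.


Host bits = 32 - 11 = 21
Total addresses = 2^21 = 2097152
Usable = total - 2 (network and broadcast)
Usable hosts: 2097150


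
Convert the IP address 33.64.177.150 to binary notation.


33 = 00100001
64 = 01000000
177 = 10110001
150 = 10010110
Binary: 00100001.01000000.10110001.10010110


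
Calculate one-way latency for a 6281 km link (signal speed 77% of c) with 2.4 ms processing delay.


Speed = 0.77 * 3e5 km/s = 231000 km/s
Propagation delay = 6281 / 231000 = 0.0272 s = 27.1905 ms
Processing delay = 2.4 ms
Total one-way latency = 29.5905 ms


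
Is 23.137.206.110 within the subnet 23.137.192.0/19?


Subnet network: 23.137.192.0
Test IP AND mask: 23.137.192.0
Yes, 23.137.206.110 is in 23.137.192.0/19


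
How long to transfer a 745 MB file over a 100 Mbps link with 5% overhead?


Effective throughput = 100 * (1 - 5/100) = 95 Mbps
File size in Mb = 745 * 8 = 5960 Mb
Time = 5960 / 95
Time = 62.7368 seconds


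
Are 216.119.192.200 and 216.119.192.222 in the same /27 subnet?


Mask: 255.255.255.224
216.119.192.200 AND mask = 216.119.192.192
216.119.192.222 AND mask = 216.119.192.192
Yes, same subnet (216.119.192.192)


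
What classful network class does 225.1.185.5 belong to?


First octet: 225
Binary: 11100001
1110xxxx -> Class D (224-239)
Class D (multicast), default mask N/A


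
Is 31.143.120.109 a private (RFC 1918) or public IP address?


RFC 1918 private ranges:
  10.0.0.0/8 (10.0.0.0 - 10.255.255.255)
  172.16.0.0/12 (172.16.0.0 - 172.31.255.255)
  192.168.0.0/16 (192.168.0.0 - 192.168.255.255)
Public (not in any RFC 1918 range)


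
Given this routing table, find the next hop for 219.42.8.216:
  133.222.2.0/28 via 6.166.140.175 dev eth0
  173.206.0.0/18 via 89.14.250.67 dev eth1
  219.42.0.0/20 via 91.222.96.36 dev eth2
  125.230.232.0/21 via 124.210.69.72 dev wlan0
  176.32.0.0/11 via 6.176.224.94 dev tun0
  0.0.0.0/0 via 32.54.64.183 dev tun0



Longest prefix match for 219.42.8.216:
  /28 133.222.2.0: no
  /18 173.206.0.0: no
  /20 219.42.0.0: MATCH
  /21 125.230.232.0: no
  /11 176.32.0.0: no
  /0 0.0.0.0: MATCH
Selected: next-hop 91.222.96.36 via eth2 (matched /20)


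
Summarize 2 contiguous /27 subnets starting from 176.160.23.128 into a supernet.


Original prefix: /27
Number of subnets: 2 = 2^1
New prefix = 27 - 1 = 26
Supernet: 176.160.23.128/26


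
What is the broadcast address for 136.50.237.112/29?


Network: 136.50.237.112/29
Host bits = 3
Set all host bits to 1:
Broadcast: 136.50.237.119


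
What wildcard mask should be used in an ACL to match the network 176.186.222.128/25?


Subnet mask: 255.255.255.128
Wildcard = 255.255.255.255 - subnet mask
255 - 255 = 0
255 - 255 = 0
255 - 255 = 0
255 - 128 = 127
Wildcard: 0.0.0.127


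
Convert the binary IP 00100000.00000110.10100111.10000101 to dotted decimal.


00100000 = 32
00000110 = 6
10100111 = 167
10000101 = 133
IP: 32.6.167.133


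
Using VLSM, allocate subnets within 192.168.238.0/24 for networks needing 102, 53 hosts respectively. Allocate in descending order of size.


102 hosts -> /25 (126 usable): 192.168.238.0/25
53 hosts -> /26 (62 usable): 192.168.238.128/26
Allocation: 192.168.238.0/25 (102 hosts, 126 usable); 192.168.238.128/26 (53 hosts, 62 usable)


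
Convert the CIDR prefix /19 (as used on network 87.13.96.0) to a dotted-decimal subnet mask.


/19 means 19 network bits, 13 host bits
Binary: 11111111111111111110000000000000
Mask: 255.255.224.0


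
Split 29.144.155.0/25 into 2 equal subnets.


New prefix = 25 + 1 = 26
Each subnet has 64 addresses
  29.144.155.0/26
  29.144.155.64/26
Subnets: 29.144.155.0/26, 29.144.155.64/26


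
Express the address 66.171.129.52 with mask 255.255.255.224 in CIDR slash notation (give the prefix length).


Binary: 11111111.11111111.11111111.11100000
Count leading 1s
Prefix: /27


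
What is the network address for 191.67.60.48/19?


IP:   10111111.01000011.00111100.00110000
Mask: 11111111.11111111.11100000.00000000
AND operation:
Net:  10111111.01000011.00100000.00000000
Network: 191.67.32.0/19


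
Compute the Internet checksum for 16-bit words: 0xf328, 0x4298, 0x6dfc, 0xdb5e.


Sum all words (with carry folding):
+ 0xf328 = 0xf328
+ 0x4298 = 0x35c1
+ 0x6dfc = 0xa3bd
+ 0xdb5e = 0x7f1c
One's complement: ~0x7f1c
Checksum = 0x80e3


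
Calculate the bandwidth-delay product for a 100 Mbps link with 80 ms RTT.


BDP = bandwidth * RTT
= 100 Mbps * 80 ms
= 100 * 1e6 * 80 / 1000 bits
= 8000000 bits
= 1000000 bytes
= 976.5625 KB
BDP = 8000000 bits (1000000 bytes)


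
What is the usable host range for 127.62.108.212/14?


Network: 127.60.0.0
Broadcast: 127.63.255.255
First usable = network + 1
Last usable = broadcast - 1
Range: 127.60.0.1 to 127.63.255.254


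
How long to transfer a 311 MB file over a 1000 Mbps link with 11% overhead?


Effective throughput = 1000 * (1 - 11/100) = 890 Mbps
File size in Mb = 311 * 8 = 2488 Mb
Time = 2488 / 890
Time = 2.7955 seconds


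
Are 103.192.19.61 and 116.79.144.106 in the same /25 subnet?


Mask: 255.255.255.128
103.192.19.61 AND mask = 103.192.19.0
116.79.144.106 AND mask = 116.79.144.0
No, different subnets (103.192.19.0 vs 116.79.144.0)


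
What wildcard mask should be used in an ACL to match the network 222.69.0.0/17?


Subnet mask: 255.255.128.0
Wildcard = 255.255.255.255 - subnet mask
255 - 255 = 0
255 - 255 = 0
255 - 128 = 127
255 - 0 = 255
Wildcard: 0.0.127.255


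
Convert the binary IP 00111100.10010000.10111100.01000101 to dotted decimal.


00111100 = 60
10010000 = 144
10111100 = 188
01000101 = 69
IP: 60.144.188.69


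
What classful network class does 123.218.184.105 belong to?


First octet: 123
Binary: 01111011
0xxxxxxx -> Class A (1-126)
Class A, default mask 255.0.0.0 (/8)


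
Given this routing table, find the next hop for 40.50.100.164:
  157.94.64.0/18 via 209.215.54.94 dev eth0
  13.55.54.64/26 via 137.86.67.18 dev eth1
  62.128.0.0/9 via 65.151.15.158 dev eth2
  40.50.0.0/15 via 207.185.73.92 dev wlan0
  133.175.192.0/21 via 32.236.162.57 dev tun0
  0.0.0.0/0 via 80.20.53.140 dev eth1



Longest prefix match for 40.50.100.164:
  /18 157.94.64.0: no
  /26 13.55.54.64: no
  /9 62.128.0.0: no
  /15 40.50.0.0: MATCH
  /21 133.175.192.0: no
  /0 0.0.0.0: MATCH
Selected: next-hop 207.185.73.92 via wlan0 (matched /15)


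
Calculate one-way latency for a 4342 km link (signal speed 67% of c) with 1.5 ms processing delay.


Speed = 0.67 * 3e5 km/s = 201000 km/s
Propagation delay = 4342 / 201000 = 0.0216 s = 21.602 ms
Processing delay = 1.5 ms
Total one-way latency = 23.102 ms


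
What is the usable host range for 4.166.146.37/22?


Network: 4.166.144.0
Broadcast: 4.166.147.255
First usable = network + 1
Last usable = broadcast - 1
Range: 4.166.144.1 to 4.166.147.254


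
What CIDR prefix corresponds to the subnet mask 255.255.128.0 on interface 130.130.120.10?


Binary: 11111111.11111111.10000000.00000000
Count leading 1s
Prefix: /17


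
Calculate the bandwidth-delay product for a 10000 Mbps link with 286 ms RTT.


BDP = bandwidth * RTT
= 10000 Mbps * 286 ms
= 10000 * 1e6 * 286 / 1000 bits
= 2860000000 bits
= 357500000 bytes
= 349121.0938 KB
BDP = 2860000000 bits (357500000 bytes)


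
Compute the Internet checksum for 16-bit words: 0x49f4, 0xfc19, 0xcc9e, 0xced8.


Sum all words (with carry folding):
+ 0x49f4 = 0x49f4
+ 0xfc19 = 0x460e
+ 0xcc9e = 0x12ad
+ 0xced8 = 0xe185
One's complement: ~0xe185
Checksum = 0x1e7a


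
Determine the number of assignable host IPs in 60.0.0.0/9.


Host bits = 32 - 9 = 23
Total addresses = 2^23 = 8388608
Usable = total - 2 (network and broadcast)
Usable hosts: 8388606


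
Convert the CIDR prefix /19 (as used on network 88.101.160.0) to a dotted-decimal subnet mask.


/19 means 19 network bits, 13 host bits
Binary: 11111111111111111110000000000000
Mask: 255.255.224.0


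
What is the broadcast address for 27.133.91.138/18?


Network: 27.133.64.0/18
Host bits = 14
Set all host bits to 1:
Broadcast: 27.133.127.255


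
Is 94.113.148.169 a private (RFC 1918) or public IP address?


RFC 1918 private ranges:
  10.0.0.0/8 (10.0.0.0 - 10.255.255.255)
  172.16.0.0/12 (172.16.0.0 - 172.31.255.255)
  192.168.0.0/16 (192.168.0.0 - 192.168.255.255)
Public (not in any RFC 1918 range)


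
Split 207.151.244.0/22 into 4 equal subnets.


New prefix = 22 + 2 = 24
Each subnet has 256 addresses
  207.151.244.0/24
  207.151.245.0/24
  207.151.246.0/24
  207.151.247.0/24
Subnets: 207.151.244.0/24, 207.151.245.0/24, 207.151.246.0/24, 207.151.247.0/24


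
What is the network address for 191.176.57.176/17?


IP:   10111111.10110000.00111001.10110000
Mask: 11111111.11111111.10000000.00000000
AND operation:
Net:  10111111.10110000.00000000.00000000
Network: 191.176.0.0/17


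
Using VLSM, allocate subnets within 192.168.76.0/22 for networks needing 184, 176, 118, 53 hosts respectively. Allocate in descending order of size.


184 hosts -> /24 (254 usable): 192.168.76.0/24
176 hosts -> /24 (254 usable): 192.168.77.0/24
118 hosts -> /25 (126 usable): 192.168.78.0/25
53 hosts -> /26 (62 usable): 192.168.78.128/26
Allocation: 192.168.76.0/24 (184 hosts, 254 usable); 192.168.77.0/24 (176 hosts, 254 usable); 192.168.78.0/25 (118 hosts, 126 usable); 192.168.78.128/26 (53 hosts, 62 usable)


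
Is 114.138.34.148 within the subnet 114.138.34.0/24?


Subnet network: 114.138.34.0
Test IP AND mask: 114.138.34.0
Yes, 114.138.34.148 is in 114.138.34.0/24


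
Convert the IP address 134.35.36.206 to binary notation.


134 = 10000110
35 = 00100011
36 = 00100100
206 = 11001110
Binary: 10000110.00100011.00100100.11001110


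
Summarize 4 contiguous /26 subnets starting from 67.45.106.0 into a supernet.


Original prefix: /26
Number of subnets: 4 = 2^2
New prefix = 26 - 2 = 24
Supernet: 67.45.106.0/24


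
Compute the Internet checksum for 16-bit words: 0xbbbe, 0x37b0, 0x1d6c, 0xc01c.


Sum all words (with carry folding):
+ 0xbbbe = 0xbbbe
+ 0x37b0 = 0xf36e
+ 0x1d6c = 0x10db
+ 0xc01c = 0xd0f7
One's complement: ~0xd0f7
Checksum = 0x2f08


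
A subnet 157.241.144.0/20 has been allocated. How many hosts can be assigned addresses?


Host bits = 32 - 20 = 12
Total addresses = 2^12 = 4096
Usable = total - 2 (network and broadcast)
Usable hosts: 4094


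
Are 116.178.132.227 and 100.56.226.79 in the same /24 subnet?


Mask: 255.255.255.0
116.178.132.227 AND mask = 116.178.132.0
100.56.226.79 AND mask = 100.56.226.0
No, different subnets (116.178.132.0 vs 100.56.226.0)


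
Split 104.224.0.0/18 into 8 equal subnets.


New prefix = 18 + 3 = 21
Each subnet has 2048 addresses
  104.224.0.0/21
  104.224.8.0/21
  104.224.16.0/21
  104.224.24.0/21
  104.224.32.0/21
  104.224.40.0/21
  104.224.48.0/21
  104.224.56.0/21
Subnets: 104.224.0.0/21, 104.224.8.0/21, 104.224.16.0/21, 104.224.24.0/21, 104.224.32.0/21, 104.224.40.0/21, 104.224.48.0/21, 104.224.56.0/21


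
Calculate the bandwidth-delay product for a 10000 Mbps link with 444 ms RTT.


BDP = bandwidth * RTT
= 10000 Mbps * 444 ms
= 10000 * 1e6 * 444 / 1000 bits
= 4440000000 bits
= 555000000 bytes
= 541992.1875 KB
BDP = 4440000000 bits (555000000 bytes)


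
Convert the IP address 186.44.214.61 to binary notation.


186 = 10111010
44 = 00101100
214 = 11010110
61 = 00111101
Binary: 10111010.00101100.11010110.00111101


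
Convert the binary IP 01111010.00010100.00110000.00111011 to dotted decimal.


01111010 = 122
00010100 = 20
00110000 = 48
00111011 = 59
IP: 122.20.48.59


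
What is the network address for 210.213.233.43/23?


IP:   11010010.11010101.11101001.00101011
Mask: 11111111.11111111.11111110.00000000
AND operation:
Net:  11010010.11010101.11101000.00000000
Network: 210.213.232.0/23


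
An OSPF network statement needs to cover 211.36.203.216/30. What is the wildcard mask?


Subnet mask: 255.255.255.252
Wildcard = 255.255.255.255 - subnet mask
255 - 255 = 0
255 - 255 = 0
255 - 255 = 0
255 - 252 = 3
Wildcard: 0.0.0.3


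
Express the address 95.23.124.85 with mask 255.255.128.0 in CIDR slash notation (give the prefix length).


Binary: 11111111.11111111.10000000.00000000
Count leading 1s
Prefix: /17


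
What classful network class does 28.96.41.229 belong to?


First octet: 28
Binary: 00011100
0xxxxxxx -> Class A (1-126)
Class A, default mask 255.0.0.0 (/8)


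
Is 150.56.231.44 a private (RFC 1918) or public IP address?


RFC 1918 private ranges:
  10.0.0.0/8 (10.0.0.0 - 10.255.255.255)
  172.16.0.0/12 (172.16.0.0 - 172.31.255.255)
  192.168.0.0/16 (192.168.0.0 - 192.168.255.255)
Public (not in any RFC 1918 range)


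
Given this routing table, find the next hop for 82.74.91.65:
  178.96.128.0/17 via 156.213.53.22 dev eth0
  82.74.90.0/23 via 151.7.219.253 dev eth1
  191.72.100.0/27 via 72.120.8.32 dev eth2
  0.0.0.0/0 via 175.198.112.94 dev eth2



Longest prefix match for 82.74.91.65:
  /17 178.96.128.0: no
  /23 82.74.90.0: MATCH
  /27 191.72.100.0: no
  /0 0.0.0.0: MATCH
Selected: next-hop 151.7.219.253 via eth1 (matched /23)


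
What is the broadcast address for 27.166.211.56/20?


Network: 27.166.208.0/20
Host bits = 12
Set all host bits to 1:
Broadcast: 27.166.223.255


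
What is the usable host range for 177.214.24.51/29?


Network: 177.214.24.48
Broadcast: 177.214.24.55
First usable = network + 1
Last usable = broadcast - 1
Range: 177.214.24.49 to 177.214.24.54


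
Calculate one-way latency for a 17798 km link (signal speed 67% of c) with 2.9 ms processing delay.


Speed = 0.67 * 3e5 km/s = 201000 km/s
Propagation delay = 17798 / 201000 = 0.0885 s = 88.5473 ms
Processing delay = 2.9 ms
Total one-way latency = 91.4473 ms


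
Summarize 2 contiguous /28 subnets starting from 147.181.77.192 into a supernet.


Original prefix: /28
Number of subnets: 2 = 2^1
New prefix = 28 - 1 = 27
Supernet: 147.181.77.192/27


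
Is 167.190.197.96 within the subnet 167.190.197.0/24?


Subnet network: 167.190.197.0
Test IP AND mask: 167.190.197.0
Yes, 167.190.197.96 is in 167.190.197.0/24


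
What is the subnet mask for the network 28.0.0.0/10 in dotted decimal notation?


/10 means 10 network bits, 22 host bits
Binary: 11111111110000000000000000000000
Mask: 255.192.0.0


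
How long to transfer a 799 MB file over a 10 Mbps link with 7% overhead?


Effective throughput = 10 * (1 - 7/100) = 9.3 Mbps
File size in Mb = 799 * 8 = 6392 Mb
Time = 6392 / 9.3
Time = 687.3118 seconds


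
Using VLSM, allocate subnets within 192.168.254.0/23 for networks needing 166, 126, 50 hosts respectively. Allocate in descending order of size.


166 hosts -> /24 (254 usable): 192.168.254.0/24
126 hosts -> /25 (126 usable): 192.168.255.0/25
50 hosts -> /26 (62 usable): 192.168.255.128/26
Allocation: 192.168.254.0/24 (166 hosts, 254 usable); 192.168.255.0/25 (126 hosts, 126 usable); 192.168.255.128/26 (50 hosts, 62 usable)


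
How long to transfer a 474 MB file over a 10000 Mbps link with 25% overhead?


Effective throughput = 10000 * (1 - 25/100) = 7500 Mbps
File size in Mb = 474 * 8 = 3792 Mb
Time = 3792 / 7500
Time = 0.5056 seconds


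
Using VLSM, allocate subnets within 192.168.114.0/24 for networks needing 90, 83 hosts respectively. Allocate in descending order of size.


90 hosts -> /25 (126 usable): 192.168.114.0/25
83 hosts -> /25 (126 usable): 192.168.114.128/25
Allocation: 192.168.114.0/25 (90 hosts, 126 usable); 192.168.114.128/25 (83 hosts, 126 usable)


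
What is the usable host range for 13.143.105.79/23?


Network: 13.143.104.0
Broadcast: 13.143.105.255
First usable = network + 1
Last usable = broadcast - 1
Range: 13.143.104.1 to 13.143.105.254


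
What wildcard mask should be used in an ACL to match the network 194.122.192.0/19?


Subnet mask: 255.255.224.0
Wildcard = 255.255.255.255 - subnet mask
255 - 255 = 0
255 - 255 = 0
255 - 224 = 31
255 - 0 = 255
Wildcard: 0.0.31.255


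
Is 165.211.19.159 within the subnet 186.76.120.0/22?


Subnet network: 186.76.120.0
Test IP AND mask: 165.211.16.0
No, 165.211.19.159 is not in 186.76.120.0/22


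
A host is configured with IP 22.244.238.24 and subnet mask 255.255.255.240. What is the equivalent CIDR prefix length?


Binary: 11111111.11111111.11111111.11110000
Count leading 1s
Prefix: /28


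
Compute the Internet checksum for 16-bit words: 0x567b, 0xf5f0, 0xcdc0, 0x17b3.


Sum all words (with carry folding):
+ 0x567b = 0x567b
+ 0xf5f0 = 0x4c6c
+ 0xcdc0 = 0x1a2d
+ 0x17b3 = 0x31e0
One's complement: ~0x31e0
Checksum = 0xce1f


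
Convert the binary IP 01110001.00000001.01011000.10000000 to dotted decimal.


01110001 = 113
00000001 = 1
01011000 = 88
10000000 = 128
IP: 113.1.88.128


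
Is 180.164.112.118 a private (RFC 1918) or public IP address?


RFC 1918 private ranges:
  10.0.0.0/8 (10.0.0.0 - 10.255.255.255)
  172.16.0.0/12 (172.16.0.0 - 172.31.255.255)
  192.168.0.0/16 (192.168.0.0 - 192.168.255.255)
Public (not in any RFC 1918 range)


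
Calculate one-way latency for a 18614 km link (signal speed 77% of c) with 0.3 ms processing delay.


Speed = 0.77 * 3e5 km/s = 231000 km/s
Propagation delay = 18614 / 231000 = 0.0806 s = 80.5801 ms
Processing delay = 0.3 ms
Total one-way latency = 80.8801 ms


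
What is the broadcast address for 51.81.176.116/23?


Network: 51.81.176.0/23
Host bits = 9
Set all host bits to 1:
Broadcast: 51.81.177.255


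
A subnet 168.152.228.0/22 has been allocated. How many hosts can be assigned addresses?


Host bits = 32 - 22 = 10
Total addresses = 2^10 = 1024
Usable = total - 2 (network and broadcast)
Usable hosts: 1022


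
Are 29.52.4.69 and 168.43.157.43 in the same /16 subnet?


Mask: 255.255.0.0
29.52.4.69 AND mask = 29.52.0.0
168.43.157.43 AND mask = 168.43.0.0
No, different subnets (29.52.0.0 vs 168.43.0.0)


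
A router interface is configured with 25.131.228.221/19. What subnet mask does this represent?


/19 means 19 network bits, 13 host bits
Binary: 11111111111111111110000000000000
Mask: 255.255.224.0


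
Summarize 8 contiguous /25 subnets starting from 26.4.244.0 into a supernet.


Original prefix: /25
Number of subnets: 8 = 2^3
New prefix = 25 - 3 = 22
Supernet: 26.4.244.0/22


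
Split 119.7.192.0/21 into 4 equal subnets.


New prefix = 21 + 2 = 23
Each subnet has 512 addresses
  119.7.192.0/23
  119.7.194.0/23
  119.7.196.0/23
  119.7.198.0/23
Subnets: 119.7.192.0/23, 119.7.194.0/23, 119.7.196.0/23, 119.7.198.0/23


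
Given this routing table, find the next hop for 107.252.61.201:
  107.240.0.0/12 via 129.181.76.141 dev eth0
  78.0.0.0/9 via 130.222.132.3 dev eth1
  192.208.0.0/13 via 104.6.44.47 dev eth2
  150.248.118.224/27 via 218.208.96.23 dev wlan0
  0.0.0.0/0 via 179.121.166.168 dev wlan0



Longest prefix match for 107.252.61.201:
  /12 107.240.0.0: MATCH
  /9 78.0.0.0: no
  /13 192.208.0.0: no
  /27 150.248.118.224: no
  /0 0.0.0.0: MATCH
Selected: next-hop 129.181.76.141 via eth0 (matched /12)


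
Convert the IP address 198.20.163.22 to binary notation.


198 = 11000110
20 = 00010100
163 = 10100011
22 = 00010110
Binary: 11000110.00010100.10100011.00010110


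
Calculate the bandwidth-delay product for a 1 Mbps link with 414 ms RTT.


BDP = bandwidth * RTT
= 1 Mbps * 414 ms
= 1 * 1e6 * 414 / 1000 bits
= 414000 bits
= 51750 bytes
= 50.5371 KB
BDP = 414000 bits (51750 bytes)


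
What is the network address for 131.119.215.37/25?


IP:   10000011.01110111.11010111.00100101
Mask: 11111111.11111111.11111111.10000000
AND operation:
Net:  10000011.01110111.11010111.00000000
Network: 131.119.215.0/25


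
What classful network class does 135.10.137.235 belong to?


First octet: 135
Binary: 10000111
10xxxxxx -> Class B (128-191)
Class B, default mask 255.255.0.0 (/16)


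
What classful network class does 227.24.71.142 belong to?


First octet: 227
Binary: 11100011
1110xxxx -> Class D (224-239)
Class D (multicast), default mask N/A


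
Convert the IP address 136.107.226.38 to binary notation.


136 = 10001000
107 = 01101011
226 = 11100010
38 = 00100110
Binary: 10001000.01101011.11100010.00100110


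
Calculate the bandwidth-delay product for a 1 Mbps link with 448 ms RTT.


BDP = bandwidth * RTT
= 1 Mbps * 448 ms
= 1 * 1e6 * 448 / 1000 bits
= 448000 bits
= 56000 bytes
= 54.6875 KB
BDP = 448000 bits (56000 bytes)


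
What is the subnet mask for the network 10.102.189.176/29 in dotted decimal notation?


/29 means 29 network bits, 3 host bits
Binary: 11111111111111111111111111111000
Mask: 255.255.255.248


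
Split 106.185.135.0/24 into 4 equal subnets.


New prefix = 24 + 2 = 26
Each subnet has 64 addresses
  106.185.135.0/26
  106.185.135.64/26
  106.185.135.128/26
  106.185.135.192/26
Subnets: 106.185.135.0/26, 106.185.135.64/26, 106.185.135.128/26, 106.185.135.192/26


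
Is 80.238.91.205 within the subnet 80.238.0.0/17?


Subnet network: 80.238.0.0
Test IP AND mask: 80.238.0.0
Yes, 80.238.91.205 is in 80.238.0.0/17


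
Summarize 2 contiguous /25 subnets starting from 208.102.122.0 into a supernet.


Original prefix: /25
Number of subnets: 2 = 2^1
New prefix = 25 - 1 = 24
Supernet: 208.102.122.0/24


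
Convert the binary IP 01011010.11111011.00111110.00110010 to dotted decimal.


01011010 = 90
11111011 = 251
00111110 = 62
00110010 = 50
IP: 90.251.62.50


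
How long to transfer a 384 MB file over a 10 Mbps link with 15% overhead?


Effective throughput = 10 * (1 - 15/100) = 8.5 Mbps
File size in Mb = 384 * 8 = 3072 Mb
Time = 3072 / 8.5
Time = 361.4118 seconds


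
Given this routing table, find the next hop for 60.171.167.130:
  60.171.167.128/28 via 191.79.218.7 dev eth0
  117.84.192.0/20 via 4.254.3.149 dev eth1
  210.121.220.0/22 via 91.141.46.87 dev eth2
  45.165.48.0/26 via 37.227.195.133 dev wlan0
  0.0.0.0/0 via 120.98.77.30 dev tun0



Longest prefix match for 60.171.167.130:
  /28 60.171.167.128: MATCH
  /20 117.84.192.0: no
  /22 210.121.220.0: no
  /26 45.165.48.0: no
  /0 0.0.0.0: MATCH
Selected: next-hop 191.79.218.7 via eth0 (matched /28)


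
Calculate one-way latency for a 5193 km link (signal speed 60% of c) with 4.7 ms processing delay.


Speed = 0.6 * 3e5 km/s = 180000 km/s
Propagation delay = 5193 / 180000 = 0.0289 s = 28.85 ms
Processing delay = 4.7 ms
Total one-way latency = 33.55 ms


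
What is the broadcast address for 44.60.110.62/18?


Network: 44.60.64.0/18
Host bits = 14
Set all host bits to 1:
Broadcast: 44.60.127.255


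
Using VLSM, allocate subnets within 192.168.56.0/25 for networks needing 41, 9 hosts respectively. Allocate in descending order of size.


41 hosts -> /26 (62 usable): 192.168.56.0/26
9 hosts -> /28 (14 usable): 192.168.56.64/28
Allocation: 192.168.56.0/26 (41 hosts, 62 usable); 192.168.56.64/28 (9 hosts, 14 usable)


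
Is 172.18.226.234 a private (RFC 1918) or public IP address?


RFC 1918 private ranges:
  10.0.0.0/8 (10.0.0.0 - 10.255.255.255)
  172.16.0.0/12 (172.16.0.0 - 172.31.255.255)
  192.168.0.0/16 (192.168.0.0 - 192.168.255.255)
Private (in 172.16.0.0/12)


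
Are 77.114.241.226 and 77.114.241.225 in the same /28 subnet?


Mask: 255.255.255.240
77.114.241.226 AND mask = 77.114.241.224
77.114.241.225 AND mask = 77.114.241.224
Yes, same subnet (77.114.241.224)


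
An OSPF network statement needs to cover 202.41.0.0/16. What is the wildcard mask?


Subnet mask: 255.255.0.0
Wildcard = 255.255.255.255 - subnet mask
255 - 255 = 0
255 - 255 = 0
255 - 0 = 255
255 - 0 = 255
Wildcard: 0.0.255.255


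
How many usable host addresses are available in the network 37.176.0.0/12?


Host bits = 32 - 12 = 20
Total addresses = 2^20 = 1048576
Usable = total - 2 (network and broadcast)
Usable hosts: 1048574


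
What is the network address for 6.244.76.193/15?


IP:   00000110.11110100.01001100.11000001
Mask: 11111111.11111110.00000000.00000000
AND operation:
Net:  00000110.11110100.00000000.00000000
Network: 6.244.0.0/15


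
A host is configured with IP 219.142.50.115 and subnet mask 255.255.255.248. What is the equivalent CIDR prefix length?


Binary: 11111111.11111111.11111111.11111000
Count leading 1s
Prefix: /29


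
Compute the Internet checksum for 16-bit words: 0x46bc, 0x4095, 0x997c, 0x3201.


Sum all words (with carry folding):
+ 0x46bc = 0x46bc
+ 0x4095 = 0x8751
+ 0x997c = 0x20ce
+ 0x3201 = 0x52cf
One's complement: ~0x52cf
Checksum = 0xad30


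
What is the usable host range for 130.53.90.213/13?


Network: 130.48.0.0
Broadcast: 130.55.255.255
First usable = network + 1
Last usable = broadcast - 1
Range: 130.48.0.1 to 130.55.255.254


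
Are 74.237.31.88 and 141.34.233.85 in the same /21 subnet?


Mask: 255.255.248.0
74.237.31.88 AND mask = 74.237.24.0
141.34.233.85 AND mask = 141.34.232.0
No, different subnets (74.237.24.0 vs 141.34.232.0)


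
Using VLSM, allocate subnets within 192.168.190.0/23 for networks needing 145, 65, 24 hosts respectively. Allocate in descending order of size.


145 hosts -> /24 (254 usable): 192.168.190.0/24
65 hosts -> /25 (126 usable): 192.168.191.0/25
24 hosts -> /27 (30 usable): 192.168.191.128/27
Allocation: 192.168.190.0/24 (145 hosts, 254 usable); 192.168.191.0/25 (65 hosts, 126 usable); 192.168.191.128/27 (24 hosts, 30 usable)


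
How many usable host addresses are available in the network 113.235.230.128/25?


Host bits = 32 - 25 = 7
Total addresses = 2^7 = 128
Usable = total - 2 (network and broadcast)
Usable hosts: 126


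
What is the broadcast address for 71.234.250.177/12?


Network: 71.224.0.0/12
Host bits = 20
Set all host bits to 1:
Broadcast: 71.239.255.255


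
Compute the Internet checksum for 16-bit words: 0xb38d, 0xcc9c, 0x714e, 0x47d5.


Sum all words (with carry folding):
+ 0xb38d = 0xb38d
+ 0xcc9c = 0x802a
+ 0x714e = 0xf178
+ 0x47d5 = 0x394e
One's complement: ~0x394e
Checksum = 0xc6b1


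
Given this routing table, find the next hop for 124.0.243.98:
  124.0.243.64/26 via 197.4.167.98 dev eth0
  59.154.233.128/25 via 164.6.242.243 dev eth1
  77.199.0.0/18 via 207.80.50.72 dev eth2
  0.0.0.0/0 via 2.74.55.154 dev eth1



Longest prefix match for 124.0.243.98:
  /26 124.0.243.64: MATCH
  /25 59.154.233.128: no
  /18 77.199.0.0: no
  /0 0.0.0.0: MATCH
Selected: next-hop 197.4.167.98 via eth0 (matched /26)


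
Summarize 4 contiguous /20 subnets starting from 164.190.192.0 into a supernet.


Original prefix: /20
Number of subnets: 4 = 2^2
New prefix = 20 - 2 = 18
Supernet: 164.190.192.0/18


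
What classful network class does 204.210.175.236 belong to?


First octet: 204
Binary: 11001100
110xxxxx -> Class C (192-223)
Class C, default mask 255.255.255.0 (/24)


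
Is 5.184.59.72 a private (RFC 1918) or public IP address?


RFC 1918 private ranges:
  10.0.0.0/8 (10.0.0.0 - 10.255.255.255)
  172.16.0.0/12 (172.16.0.0 - 172.31.255.255)
  192.168.0.0/16 (192.168.0.0 - 192.168.255.255)
Public (not in any RFC 1918 range)


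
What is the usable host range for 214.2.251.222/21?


Network: 214.2.248.0
Broadcast: 214.2.255.255
First usable = network + 1
Last usable = broadcast - 1
Range: 214.2.248.1 to 214.2.255.254


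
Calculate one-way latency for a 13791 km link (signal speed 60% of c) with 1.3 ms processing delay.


Speed = 0.6 * 3e5 km/s = 180000 km/s
Propagation delay = 13791 / 180000 = 0.0766 s = 76.6167 ms
Processing delay = 1.3 ms
Total one-way latency = 77.9167 ms


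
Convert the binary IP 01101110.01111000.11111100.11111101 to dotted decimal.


01101110 = 110
01111000 = 120
11111100 = 252
11111101 = 253
IP: 110.120.252.253


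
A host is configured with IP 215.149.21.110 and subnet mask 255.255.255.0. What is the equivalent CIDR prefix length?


Binary: 11111111.11111111.11111111.00000000
Count leading 1s
Prefix: /24


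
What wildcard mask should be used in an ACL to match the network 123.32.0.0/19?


Subnet mask: 255.255.224.0
Wildcard = 255.255.255.255 - subnet mask
255 - 255 = 0
255 - 255 = 0
255 - 224 = 31
255 - 0 = 255
Wildcard: 0.0.31.255


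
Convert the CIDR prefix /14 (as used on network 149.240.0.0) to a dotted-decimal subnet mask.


/14 means 14 network bits, 18 host bits
Binary: 11111111111111000000000000000000
Mask: 255.252.0.0


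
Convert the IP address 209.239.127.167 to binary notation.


209 = 11010001
239 = 11101111
127 = 01111111
167 = 10100111
Binary: 11010001.11101111.01111111.10100111


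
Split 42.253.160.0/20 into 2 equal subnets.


New prefix = 20 + 1 = 21
Each subnet has 2048 addresses
  42.253.160.0/21
  42.253.168.0/21
Subnets: 42.253.160.0/21, 42.253.168.0/21


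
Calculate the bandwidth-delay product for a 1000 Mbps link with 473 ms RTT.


BDP = bandwidth * RTT
= 1000 Mbps * 473 ms
= 1000 * 1e6 * 473 / 1000 bits
= 473000000 bits
= 59125000 bytes
= 57739.2578 KB
BDP = 473000000 bits (59125000 bytes)


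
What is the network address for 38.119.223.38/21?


IP:   00100110.01110111.11011111.00100110
Mask: 11111111.11111111.11111000.00000000
AND operation:
Net:  00100110.01110111.11011000.00000000
Network: 38.119.216.0/21


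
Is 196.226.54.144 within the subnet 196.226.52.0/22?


Subnet network: 196.226.52.0
Test IP AND mask: 196.226.52.0
Yes, 196.226.54.144 is in 196.226.52.0/22


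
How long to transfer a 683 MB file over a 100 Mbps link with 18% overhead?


Effective throughput = 100 * (1 - 18/100) = 82 Mbps
File size in Mb = 683 * 8 = 5464 Mb
Time = 5464 / 82
Time = 66.6341 seconds


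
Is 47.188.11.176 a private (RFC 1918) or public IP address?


RFC 1918 private ranges:
  10.0.0.0/8 (10.0.0.0 - 10.255.255.255)
  172.16.0.0/12 (172.16.0.0 - 172.31.255.255)
  192.168.0.0/16 (192.168.0.0 - 192.168.255.255)
Public (not in any RFC 1918 range)


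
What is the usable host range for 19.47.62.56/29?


Network: 19.47.62.56
Broadcast: 19.47.62.63
First usable = network + 1
Last usable = broadcast - 1
Range: 19.47.62.57 to 19.47.62.62


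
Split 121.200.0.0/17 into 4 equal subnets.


New prefix = 17 + 2 = 19
Each subnet has 8192 addresses
  121.200.0.0/19
  121.200.32.0/19
  121.200.64.0/19
  121.200.96.0/19
Subnets: 121.200.0.0/19, 121.200.32.0/19, 121.200.64.0/19, 121.200.96.0/19


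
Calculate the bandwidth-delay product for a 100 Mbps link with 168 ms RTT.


BDP = bandwidth * RTT
= 100 Mbps * 168 ms
= 100 * 1e6 * 168 / 1000 bits
= 16800000 bits
= 2100000 bytes
= 2050.7812 KB
BDP = 16800000 bits (2100000 bytes)


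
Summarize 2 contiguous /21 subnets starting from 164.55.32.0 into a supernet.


Original prefix: /21
Number of subnets: 2 = 2^1
New prefix = 21 - 1 = 20
Supernet: 164.55.32.0/20


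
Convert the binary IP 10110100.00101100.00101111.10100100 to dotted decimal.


10110100 = 180
00101100 = 44
00101111 = 47
10100100 = 164
IP: 180.44.47.164


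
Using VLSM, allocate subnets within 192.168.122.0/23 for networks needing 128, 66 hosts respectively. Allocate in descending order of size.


128 hosts -> /24 (254 usable): 192.168.122.0/24
66 hosts -> /25 (126 usable): 192.168.123.0/25
Allocation: 192.168.122.0/24 (128 hosts, 254 usable); 192.168.123.0/25 (66 hosts, 126 usable)
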